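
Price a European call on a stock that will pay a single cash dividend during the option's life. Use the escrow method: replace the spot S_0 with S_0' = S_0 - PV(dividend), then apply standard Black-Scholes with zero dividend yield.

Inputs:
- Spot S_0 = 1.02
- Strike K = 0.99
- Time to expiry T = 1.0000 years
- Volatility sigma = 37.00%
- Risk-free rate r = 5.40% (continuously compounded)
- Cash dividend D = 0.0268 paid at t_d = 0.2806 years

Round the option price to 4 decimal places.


Answer: Price = 0.1713

Derivation:
PV(D) = D * exp(-r * t_d) = 0.0268 * 0.98496182 = 0.02639698
S_0' = S_0 - PV(D) = 1.0200 - 0.02639698 = 0.99360302
d1 = (ln(S_0'/K) + (r + sigma^2/2)*T) / (sigma*sqrt(T)) = 0.34076435
d2 = d1 - sigma*sqrt(T) = -0.02923565
exp(-rT) = 0.94743211
N(d1) = 0.63335951; N(d2) = 0.48833833
C = S_0' * N(d1) - K * exp(-rT) * N(d2) = 0.99360302 * 0.63335951 - 0.9900 * 0.94743211 * 0.48833833 = 0.1713


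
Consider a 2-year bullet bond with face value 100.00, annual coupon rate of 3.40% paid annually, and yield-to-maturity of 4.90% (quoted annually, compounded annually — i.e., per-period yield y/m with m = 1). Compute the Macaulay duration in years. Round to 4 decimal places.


Coupon per period c = face * coupon_rate / m = 3.400000
Periods per year m = 1; per-period yield y/m = 0.049000
Number of cashflows N = 2
Cashflows (t years, CF_t, discount factor 1/(1+y/m)^(m*t), PV):
  t = 1.0000: CF_t = 3.400000, DF = 0.953289, PV = 3.241182
  t = 2.0000: CF_t = 103.400000, DF = 0.908760, PV = 93.965745
Price P = sum_t PV_t = 97.206927
Macaulay numerator sum_t t * PV_t:
  t * PV_t at t = 1.0000: 3.241182
  t * PV_t at t = 2.0000: 187.931490
Macaulay duration D = (sum_t t * PV_t) / P = 191.172673 / 97.206927 = 1.966657

Answer: Macaulay duration = 1.9667 years


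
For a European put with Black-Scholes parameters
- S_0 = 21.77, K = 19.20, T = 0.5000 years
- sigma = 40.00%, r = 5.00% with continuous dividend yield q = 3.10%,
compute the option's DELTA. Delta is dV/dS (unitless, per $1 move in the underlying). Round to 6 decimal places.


d1 = 0.6191518766; d2 = 0.3363091641
phi(d1) = 0.3293569848; exp(-qT) = 0.9846195068; exp(-rT) = 0.9753099120
N(-d1) = 0.2679081555
Delta = -exp(-qT) * N(-d1) = -0.9846195068 * 0.2679081555 = -0.263788

Answer: Delta = -0.263788


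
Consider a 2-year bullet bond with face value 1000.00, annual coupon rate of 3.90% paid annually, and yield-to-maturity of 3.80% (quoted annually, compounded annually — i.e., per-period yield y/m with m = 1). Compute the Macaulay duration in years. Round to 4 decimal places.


Answer: Macaulay duration = 1.9625 years

Derivation:
Coupon per period c = face * coupon_rate / m = 39.000000
Periods per year m = 1; per-period yield y/m = 0.038000
Number of cashflows N = 2
Cashflows (t years, CF_t, discount factor 1/(1+y/m)^(m*t), PV):
  t = 1.0000: CF_t = 39.000000, DF = 0.963391, PV = 37.572254
  t = 2.0000: CF_t = 1039.000000, DF = 0.928122, PV = 964.319259
Price P = sum_t PV_t = 1001.891514
Macaulay numerator sum_t t * PV_t:
  t * PV_t at t = 1.0000: 37.572254
  t * PV_t at t = 2.0000: 1928.638519
Macaulay duration D = (sum_t t * PV_t) / P = 1966.210773 / 1001.891514 = 1.962499


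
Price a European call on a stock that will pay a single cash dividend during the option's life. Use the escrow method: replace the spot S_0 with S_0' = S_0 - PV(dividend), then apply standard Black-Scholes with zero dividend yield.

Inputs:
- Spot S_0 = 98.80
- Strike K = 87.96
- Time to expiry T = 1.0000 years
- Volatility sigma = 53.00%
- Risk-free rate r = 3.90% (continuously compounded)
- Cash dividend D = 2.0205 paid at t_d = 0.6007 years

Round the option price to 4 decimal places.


Answer: Price = 25.6698

Derivation:
PV(D) = D * exp(-r * t_d) = 2.0205 * 0.97684499 = 1.97371530
S_0' = S_0 - PV(D) = 98.8000 - 1.97371530 = 96.82628470
d1 = (ln(S_0'/K) + (r + sigma^2/2)*T) / (sigma*sqrt(T)) = 0.51978552
d2 = d1 - sigma*sqrt(T) = -0.01021448
exp(-rT) = 0.96175071
N(d1) = 0.69839347; N(d2) = 0.49592508
C = S_0' * N(d1) - K * exp(-rT) * N(d2) = 96.82628470 * 0.69839347 - 87.9600 * 0.96175071 * 0.49592508 = 25.6698


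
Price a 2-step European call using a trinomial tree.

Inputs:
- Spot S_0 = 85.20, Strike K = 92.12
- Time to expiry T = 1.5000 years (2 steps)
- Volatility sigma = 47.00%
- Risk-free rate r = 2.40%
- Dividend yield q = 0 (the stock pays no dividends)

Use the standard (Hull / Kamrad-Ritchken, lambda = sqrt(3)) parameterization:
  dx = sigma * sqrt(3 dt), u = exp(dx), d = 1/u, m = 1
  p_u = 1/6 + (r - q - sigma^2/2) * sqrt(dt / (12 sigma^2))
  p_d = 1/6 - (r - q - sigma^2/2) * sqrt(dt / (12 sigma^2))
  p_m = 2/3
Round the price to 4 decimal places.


dt = T/N = 0.750000; dx = sigma*sqrt(3*dt) = 0.705000
u = exp(dx) = 2.023847; d = 1/u = 0.494109
p_u = 0.120683, p_m = 0.666667, p_d = 0.212651
Discount per step: exp(-r*dt) = 0.982161
Stock lattice S(k, j) with j the centered position index:
  k=0: S(0,+0) = 85.2000
  k=1: S(1,-1) = 42.0981; S(1,+0) = 85.2000; S(1,+1) = 172.4317
  k=2: S(2,-2) = 20.8010; S(2,-1) = 42.0981; S(2,+0) = 85.2000; S(2,+1) = 172.4317; S(2,+2) = 348.9754
Terminal payoffs V(N, j) = max(S_T - K, 0):
  V(2,-2) = 0.000000; V(2,-1) = 0.000000; V(2,+0) = 0.000000; V(2,+1) = 80.311738; V(2,+2) = 256.855400
Backward induction: V(k, j) = exp(-r*dt) * [p_u * V(k+1, j+1) + p_m * V(k+1, j) + p_d * V(k+1, j-1)]
  V(1,-1) = exp(-r*dt) * [p_u*0.000000 + p_m*0.000000 + p_d*0.000000] = 0.000000
  V(1,+0) = exp(-r*dt) * [p_u*80.311738 + p_m*0.000000 + p_d*0.000000] = 9.519332
  V(1,+1) = exp(-r*dt) * [p_u*256.855400 + p_m*80.311738 + p_d*0.000000] = 83.031051
  V(0,+0) = exp(-r*dt) * [p_u*83.031051 + p_m*9.519332 + p_d*0.000000] = 16.074663

Answer: Price = V(0,0) = 16.0747


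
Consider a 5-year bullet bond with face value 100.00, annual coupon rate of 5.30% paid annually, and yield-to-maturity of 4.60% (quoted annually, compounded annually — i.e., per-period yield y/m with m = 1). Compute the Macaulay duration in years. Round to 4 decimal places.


Coupon per period c = face * coupon_rate / m = 5.300000
Periods per year m = 1; per-period yield y/m = 0.046000
Number of cashflows N = 5
Cashflows (t years, CF_t, discount factor 1/(1+y/m)^(m*t), PV):
  t = 1.0000: CF_t = 5.300000, DF = 0.956023, PV = 5.066922
  t = 2.0000: CF_t = 5.300000, DF = 0.913980, PV = 4.844093
  t = 3.0000: CF_t = 5.300000, DF = 0.873786, PV = 4.631064
  t = 4.0000: CF_t = 5.300000, DF = 0.835359, PV = 4.427404
  t = 5.0000: CF_t = 105.300000, DF = 0.798623, PV = 84.094956
Price P = sum_t PV_t = 103.064439
Macaulay numerator sum_t t * PV_t:
  t * PV_t at t = 1.0000: 5.066922
  t * PV_t at t = 2.0000: 9.688187
  t * PV_t at t = 3.0000: 13.893193
  t * PV_t at t = 4.0000: 17.709615
  t * PV_t at t = 5.0000: 420.474781
Macaulay duration D = (sum_t t * PV_t) / P = 466.832697 / 103.064439 = 4.529523

Answer: Macaulay duration = 4.5295 years


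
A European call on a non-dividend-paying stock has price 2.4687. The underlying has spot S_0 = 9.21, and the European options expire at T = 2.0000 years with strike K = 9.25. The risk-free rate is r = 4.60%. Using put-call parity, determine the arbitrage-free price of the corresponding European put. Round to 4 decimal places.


Answer: Put price = 1.6957

Derivation:
Put-call parity: C - P = S_0 * exp(-qT) - K * exp(-rT).
S_0 * exp(-qT) = 9.2100 * 1.00000000 = 9.21000000
K * exp(-rT) = 9.2500 * 0.91210515 = 8.43697263
P = C - S*exp(-qT) + K*exp(-rT)
P = 2.4687 - 9.21000000 + 8.43697263 = 1.6957


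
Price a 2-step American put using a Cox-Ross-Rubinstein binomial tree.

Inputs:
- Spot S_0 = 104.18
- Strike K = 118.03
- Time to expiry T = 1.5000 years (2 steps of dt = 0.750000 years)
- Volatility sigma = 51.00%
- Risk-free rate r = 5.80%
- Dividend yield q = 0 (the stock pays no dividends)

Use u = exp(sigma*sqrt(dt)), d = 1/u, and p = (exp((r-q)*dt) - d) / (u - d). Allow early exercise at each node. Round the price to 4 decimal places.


Answer: Price = V(0,0) = 30.4940

Derivation:
dt = T/N = 0.750000
u = exp(sigma*sqrt(dt)) = 1.555307; d = 1/u = 0.642960
p = (exp((r-q)*dt) - d) / (u - d) = 0.440074
Discount per step: exp(-r*dt) = 0.957433
Stock lattice S(k, i) with i counting down-moves:
  k=0: S(0,0) = 104.1800
  k=1: S(1,0) = 162.0319; S(1,1) = 66.9836
  k=2: S(2,0) = 252.0093; S(2,1) = 104.1800; S(2,2) = 43.0677
Terminal payoffs V(N, i) = max(K - S_T, 0):
  V(2,0) = 0.000000; V(2,1) = 13.850000; V(2,2) = 74.962258
Backward induction: V(k, i) = exp(-r*dt) * [p * V(k+1, i) + (1-p) * V(k+1, i+1)]; then take max(V_cont, immediate exercise) for American.
  V(1,0) = exp(-r*dt) * [p*0.000000 + (1-p)*13.850000] = 7.424868; exercise = 0.000000; V(1,0) = max -> 7.424868
  V(1,1) = exp(-r*dt) * [p*13.850000 + (1-p)*74.962258] = 46.022204; exercise = 51.046440; V(1,1) = max -> 51.046440
  V(0,0) = exp(-r*dt) * [p*7.424868 + (1-p)*51.046440] = 30.493965; exercise = 13.850000; V(0,0) = max -> 30.493965


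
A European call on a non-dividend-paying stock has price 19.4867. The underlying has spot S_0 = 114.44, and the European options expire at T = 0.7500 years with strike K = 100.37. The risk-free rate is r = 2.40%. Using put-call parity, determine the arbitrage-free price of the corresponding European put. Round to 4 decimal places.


Put-call parity: C - P = S_0 * exp(-qT) - K * exp(-rT).
S_0 * exp(-qT) = 114.4400 * 1.00000000 = 114.44000000
K * exp(-rT) = 100.3700 * 0.98216103 = 98.57950282
P = C - S*exp(-qT) + K*exp(-rT)
P = 19.4867 - 114.44000000 + 98.57950282 = 3.6262

Answer: Put price = 3.6262


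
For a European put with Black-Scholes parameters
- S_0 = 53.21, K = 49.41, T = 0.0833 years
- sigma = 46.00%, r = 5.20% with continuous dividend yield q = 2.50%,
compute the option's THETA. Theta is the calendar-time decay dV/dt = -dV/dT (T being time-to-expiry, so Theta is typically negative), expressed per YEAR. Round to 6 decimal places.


d1 = 0.6414069704; d2 = 0.5086429692
phi(d1) = 0.3247693685; exp(-qT) = 0.9979196669; exp(-rT) = 0.9956777678
Theta = -S*exp(-qT)*phi(d1)*sigma/(2*sqrt(T)) + r*K*exp(-rT)*N(-d2) - q*S*exp(-qT)*N(-d1)
N(-d1) = 0.2606291527; N(-d2) = 0.3055012521; sqrt(T) = 0.2886173938
Term 1 = -53.2100 * 0.9979196669 * 0.3247693685 * 0.4600 / (2 * 0.2886173938) = -13.7426104727
Term 2 = 0.0520 * 49.4100 * 0.9956777678 * 0.3055012521 = 0.7815378253
Term 3 = -0.0250 * 53.2100 * 0.9979196669 * 0.2606291527 = -0.3459806749
Theta = -13.7426104727 + (0.7815378253) + (-0.3459806749) = -13.307053

Answer: Theta = -13.307053


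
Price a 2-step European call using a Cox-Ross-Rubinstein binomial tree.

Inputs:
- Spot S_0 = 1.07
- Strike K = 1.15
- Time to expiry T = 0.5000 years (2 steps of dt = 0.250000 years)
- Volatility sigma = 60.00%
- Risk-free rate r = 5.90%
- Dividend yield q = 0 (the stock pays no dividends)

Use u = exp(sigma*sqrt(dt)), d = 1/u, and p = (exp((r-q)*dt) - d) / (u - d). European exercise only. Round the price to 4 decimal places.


Answer: Price = V(0,0) = 0.1572

Derivation:
dt = T/N = 0.250000
u = exp(sigma*sqrt(dt)) = 1.349859; d = 1/u = 0.740818
p = (exp((r-q)*dt) - d) / (u - d) = 0.449955
Discount per step: exp(-r*dt) = 0.985358
Stock lattice S(k, i) with i counting down-moves:
  k=0: S(0,0) = 1.0700
  k=1: S(1,0) = 1.4443; S(1,1) = 0.7927
  k=2: S(2,0) = 1.9497; S(2,1) = 1.0700; S(2,2) = 0.5872
Terminal payoffs V(N, i) = max(S_T - K, 0):
  V(2,0) = 0.799667; V(2,1) = 0.000000; V(2,2) = 0.000000
Backward induction: V(k, i) = exp(-r*dt) * [p * V(k+1, i) + (1-p) * V(k+1, i+1)].
  V(1,0) = exp(-r*dt) * [p*0.799667 + (1-p)*0.000000] = 0.354546
  V(1,1) = exp(-r*dt) * [p*0.000000 + (1-p)*0.000000] = 0.000000
  V(0,0) = exp(-r*dt) * [p*0.354546 + (1-p)*0.000000] = 0.157194


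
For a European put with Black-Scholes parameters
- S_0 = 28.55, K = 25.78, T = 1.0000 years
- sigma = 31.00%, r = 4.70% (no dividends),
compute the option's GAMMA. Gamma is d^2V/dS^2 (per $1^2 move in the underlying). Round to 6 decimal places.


d1 = 0.6358320600; d2 = 0.3258320600
phi(d1) = 0.3259276882; exp(-qT) = 1.0000000000; exp(-rT) = 0.9540873976
Gamma = exp(-qT) * phi(d1) / (S * sigma * sqrt(T)) = 1.0000000000 * 0.3259276882 / (28.5500 * 0.3100 * 1.0000000000) = 0.036826

Answer: Gamma = 0.036826


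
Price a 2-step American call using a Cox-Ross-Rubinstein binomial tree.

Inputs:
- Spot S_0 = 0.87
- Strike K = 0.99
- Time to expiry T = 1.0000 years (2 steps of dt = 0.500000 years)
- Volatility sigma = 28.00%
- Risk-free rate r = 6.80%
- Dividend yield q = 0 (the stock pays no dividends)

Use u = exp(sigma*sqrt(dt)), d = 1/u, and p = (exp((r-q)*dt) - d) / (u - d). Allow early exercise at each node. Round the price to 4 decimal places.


dt = T/N = 0.500000
u = exp(sigma*sqrt(dt)) = 1.218950; d = 1/u = 0.820378
p = (exp((r-q)*dt) - d) / (u - d) = 0.537435
Discount per step: exp(-r*dt) = 0.966572
Stock lattice S(k, i) with i counting down-moves:
  k=0: S(0,0) = 0.8700
  k=1: S(1,0) = 1.0605; S(1,1) = 0.7137
  k=2: S(2,0) = 1.2927; S(2,1) = 0.8700; S(2,2) = 0.5855
Terminal payoffs V(N, i) = max(S_T - K, 0):
  V(2,0) = 0.302680; V(2,1) = 0.000000; V(2,2) = 0.000000
Backward induction: V(k, i) = exp(-r*dt) * [p * V(k+1, i) + (1-p) * V(k+1, i+1)]; then take max(V_cont, immediate exercise) for American.
  V(1,0) = exp(-r*dt) * [p*0.302680 + (1-p)*0.000000] = 0.157233; exercise = 0.070487; V(1,0) = max -> 0.157233
  V(1,1) = exp(-r*dt) * [p*0.000000 + (1-p)*0.000000] = 0.000000; exercise = 0.000000; V(1,1) = max -> 0.000000
  V(0,0) = exp(-r*dt) * [p*0.157233 + (1-p)*0.000000] = 0.081678; exercise = 0.000000; V(0,0) = max -> 0.081678

Answer: Price = V(0,0) = 0.0817


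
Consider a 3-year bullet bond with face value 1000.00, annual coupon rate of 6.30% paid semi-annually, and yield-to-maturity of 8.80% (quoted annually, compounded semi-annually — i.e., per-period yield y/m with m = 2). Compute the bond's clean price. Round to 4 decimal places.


Coupon per period c = face * coupon_rate / m = 31.500000
Periods per year m = 2; per-period yield y/m = 0.044000
Number of cashflows N = 6
Cashflows (t years, CF_t, discount factor 1/(1+y/m)^(m*t), PV):
  t = 0.5000: CF_t = 31.500000, DF = 0.957854, PV = 30.172414
  t = 1.0000: CF_t = 31.500000, DF = 0.917485, PV = 28.900779
  t = 1.5000: CF_t = 31.500000, DF = 0.878817, PV = 27.682739
  t = 2.0000: CF_t = 31.500000, DF = 0.841779, PV = 26.516034
  t = 2.5000: CF_t = 31.500000, DF = 0.806302, PV = 25.398500
  t = 3.0000: CF_t = 1031.500000, DF = 0.772320, PV = 796.647578
Price P = sum_t PV_t = 935.318044

Answer: Price = 935.3180


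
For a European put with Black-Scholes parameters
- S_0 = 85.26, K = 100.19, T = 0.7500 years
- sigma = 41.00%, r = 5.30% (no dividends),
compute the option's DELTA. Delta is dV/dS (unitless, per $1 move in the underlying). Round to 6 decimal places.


Answer: Delta = -0.565516

Derivation:
d1 = -0.1649686073; d2 = -0.5200390228
phi(d1) = 0.3935505118; exp(-qT) = 1.0000000000; exp(-rT) = 0.9610296665
N(-d1) = 0.5655156544
Delta = -exp(-qT) * N(-d1) = -1.0000000000 * 0.5655156544 = -0.565516


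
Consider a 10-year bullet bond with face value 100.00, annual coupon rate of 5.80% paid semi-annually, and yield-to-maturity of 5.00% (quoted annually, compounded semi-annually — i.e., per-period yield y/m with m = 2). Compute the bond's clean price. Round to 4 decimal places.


Answer: Price = 106.2357

Derivation:
Coupon per period c = face * coupon_rate / m = 2.900000
Periods per year m = 2; per-period yield y/m = 0.025000
Number of cashflows N = 20
Cashflows (t years, CF_t, discount factor 1/(1+y/m)^(m*t), PV):
  t = 0.5000: CF_t = 2.900000, DF = 0.975610, PV = 2.829268
  t = 1.0000: CF_t = 2.900000, DF = 0.951814, PV = 2.760262
  t = 1.5000: CF_t = 2.900000, DF = 0.928599, PV = 2.692938
  t = 2.0000: CF_t = 2.900000, DF = 0.905951, PV = 2.627257
  t = 2.5000: CF_t = 2.900000, DF = 0.883854, PV = 2.563177
  t = 3.0000: CF_t = 2.900000, DF = 0.862297, PV = 2.500661
  t = 3.5000: CF_t = 2.900000, DF = 0.841265, PV = 2.439669
  t = 4.0000: CF_t = 2.900000, DF = 0.820747, PV = 2.380165
  t = 4.5000: CF_t = 2.900000, DF = 0.800728, PV = 2.322112
  t = 5.0000: CF_t = 2.900000, DF = 0.781198, PV = 2.265475
  t = 5.5000: CF_t = 2.900000, DF = 0.762145, PV = 2.210220
  t = 6.0000: CF_t = 2.900000, DF = 0.743556, PV = 2.156312
  t = 6.5000: CF_t = 2.900000, DF = 0.725420, PV = 2.103719
  t = 7.0000: CF_t = 2.900000, DF = 0.707727, PV = 2.052409
  t = 7.5000: CF_t = 2.900000, DF = 0.690466, PV = 2.002350
  t = 8.0000: CF_t = 2.900000, DF = 0.673625, PV = 1.953512
  t = 8.5000: CF_t = 2.900000, DF = 0.657195, PV = 1.905866
  t = 9.0000: CF_t = 2.900000, DF = 0.641166, PV = 1.859381
  t = 9.5000: CF_t = 2.900000, DF = 0.625528, PV = 1.814030
  t = 10.0000: CF_t = 102.900000, DF = 0.610271, PV = 62.796880
Price P = sum_t PV_t = 106.235665


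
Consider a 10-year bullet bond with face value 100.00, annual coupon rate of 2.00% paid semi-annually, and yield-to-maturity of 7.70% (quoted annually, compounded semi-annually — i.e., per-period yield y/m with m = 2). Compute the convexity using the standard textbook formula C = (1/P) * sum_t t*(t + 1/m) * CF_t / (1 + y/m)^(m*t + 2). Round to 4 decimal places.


Coupon per period c = face * coupon_rate / m = 1.000000
Periods per year m = 2; per-period yield y/m = 0.038500
Number of cashflows N = 20
Cashflows (t years, CF_t, discount factor 1/(1+y/m)^(m*t), PV):
  t = 0.5000: CF_t = 1.000000, DF = 0.962927, PV = 0.962927
  t = 1.0000: CF_t = 1.000000, DF = 0.927229, PV = 0.927229
  t = 1.5000: CF_t = 1.000000, DF = 0.892854, PV = 0.892854
  t = 2.0000: CF_t = 1.000000, DF = 0.859754, PV = 0.859754
  t = 2.5000: CF_t = 1.000000, DF = 0.827880, PV = 0.827880
  t = 3.0000: CF_t = 1.000000, DF = 0.797188, PV = 0.797188
  t = 3.5000: CF_t = 1.000000, DF = 0.767635, PV = 0.767635
  t = 4.0000: CF_t = 1.000000, DF = 0.739176, PV = 0.739176
  t = 4.5000: CF_t = 1.000000, DF = 0.711773, PV = 0.711773
  t = 5.0000: CF_t = 1.000000, DF = 0.685386, PV = 0.685386
  t = 5.5000: CF_t = 1.000000, DF = 0.659977, PV = 0.659977
  t = 6.0000: CF_t = 1.000000, DF = 0.635509, PV = 0.635509
  t = 6.5000: CF_t = 1.000000, DF = 0.611949, PV = 0.611949
  t = 7.0000: CF_t = 1.000000, DF = 0.589263, PV = 0.589263
  t = 7.5000: CF_t = 1.000000, DF = 0.567417, PV = 0.567417
  t = 8.0000: CF_t = 1.000000, DF = 0.546381, PV = 0.546381
  t = 8.5000: CF_t = 1.000000, DF = 0.526126, PV = 0.526126
  t = 9.0000: CF_t = 1.000000, DF = 0.506621, PV = 0.506621
  t = 9.5000: CF_t = 1.000000, DF = 0.487839, PV = 0.487839
  t = 10.0000: CF_t = 101.000000, DF = 0.469753, PV = 47.445099
Price P = sum_t PV_t = 60.747983
Convexity numerator sum_t t*(t + 1/m) * CF_t / (1+y/m)^(m*t + 2):
  t = 0.5000: term = 0.446427
  t = 1.0000: term = 1.289630
  t = 1.5000: term = 2.483641
  t = 2.0000: term = 3.985942
  t = 2.5000: term = 5.757259
  t = 3.0000: term = 7.761350
  t = 3.5000: term = 9.964822
  t = 4.0000: term = 12.336941
  t = 4.5000: term = 14.849472
  t = 5.0000: term = 17.476509
  t = 5.5000: term = 20.194329
  t = 6.0000: term = 22.981247
  t = 6.5000: term = 25.817482
  t = 7.0000: term = 28.685029
  t = 7.5000: term = 31.567540
  t = 8.0000: term = 34.450212
  t = 8.5000: term = 37.319681
  t = 9.0000: term = 40.163920
  t = 9.5000: term = 42.972150
  t = 10.0000: term = 4619.209436
Convexity = (1/P) * sum = 4979.713019 / 60.747983 = 81.973306

Answer: Convexity = 81.9733


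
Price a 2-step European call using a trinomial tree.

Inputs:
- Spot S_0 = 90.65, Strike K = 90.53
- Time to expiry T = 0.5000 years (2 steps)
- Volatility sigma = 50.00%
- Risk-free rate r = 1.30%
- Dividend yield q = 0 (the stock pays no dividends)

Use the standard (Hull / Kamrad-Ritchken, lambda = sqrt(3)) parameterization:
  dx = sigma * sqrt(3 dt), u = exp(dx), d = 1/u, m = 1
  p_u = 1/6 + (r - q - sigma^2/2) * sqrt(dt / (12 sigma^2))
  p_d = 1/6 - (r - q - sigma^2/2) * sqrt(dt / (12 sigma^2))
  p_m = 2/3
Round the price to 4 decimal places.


dt = T/N = 0.250000; dx = sigma*sqrt(3*dt) = 0.433013
u = exp(dx) = 1.541896; d = 1/u = 0.648552
p_u = 0.134335, p_m = 0.666667, p_d = 0.198998
Discount per step: exp(-r*dt) = 0.996755
Stock lattice S(k, j) with j the centered position index:
  k=0: S(0,+0) = 90.6500
  k=1: S(1,-1) = 58.7913; S(1,+0) = 90.6500; S(1,+1) = 139.7729
  k=2: S(2,-2) = 38.1292; S(2,-1) = 58.7913; S(2,+0) = 90.6500; S(2,+1) = 139.7729; S(2,+2) = 215.5152
Terminal payoffs V(N, j) = max(S_T - K, 0):
  V(2,-2) = 0.000000; V(2,-1) = 0.000000; V(2,+0) = 0.120000; V(2,+1) = 49.242855; V(2,+2) = 124.985179
Backward induction: V(k, j) = exp(-r*dt) * [p_u * V(k+1, j+1) + p_m * V(k+1, j) + p_d * V(k+1, j-1)]
  V(1,-1) = exp(-r*dt) * [p_u*0.120000 + p_m*0.000000 + p_d*0.000000] = 0.016068
  V(1,+0) = exp(-r*dt) * [p_u*49.242855 + p_m*0.120000 + p_d*0.000000] = 6.673318
  V(1,+1) = exp(-r*dt) * [p_u*124.985179 + p_m*49.242855 + p_d*0.120000] = 49.481264
  V(0,+0) = exp(-r*dt) * [p_u*49.481264 + p_m*6.673318 + p_d*0.016068] = 11.063131

Answer: Price = V(0,0) = 11.0631


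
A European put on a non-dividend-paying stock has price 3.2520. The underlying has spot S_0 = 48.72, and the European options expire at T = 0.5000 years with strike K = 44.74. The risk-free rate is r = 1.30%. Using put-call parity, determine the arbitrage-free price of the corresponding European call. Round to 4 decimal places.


Put-call parity: C - P = S_0 * exp(-qT) - K * exp(-rT).
S_0 * exp(-qT) = 48.7200 * 1.00000000 = 48.72000000
K * exp(-rT) = 44.7400 * 0.99352108 = 44.45013309
C = P + S*exp(-qT) - K*exp(-rT)
C = 3.2520 + 48.72000000 - 44.45013309 = 7.5219

Answer: Call price = 7.5219


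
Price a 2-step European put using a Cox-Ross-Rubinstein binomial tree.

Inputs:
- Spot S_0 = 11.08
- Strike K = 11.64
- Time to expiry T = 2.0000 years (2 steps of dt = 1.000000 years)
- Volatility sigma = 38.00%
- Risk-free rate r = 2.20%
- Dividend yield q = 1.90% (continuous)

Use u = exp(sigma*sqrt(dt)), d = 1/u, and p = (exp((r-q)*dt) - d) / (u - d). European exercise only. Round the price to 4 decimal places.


Answer: Price = V(0,0) = 2.4107

Derivation:
dt = T/N = 1.000000
u = exp(sigma*sqrt(dt)) = 1.462285; d = 1/u = 0.683861
p = (exp((r-q)*dt) - d) / (u - d) = 0.409987
Discount per step: exp(-r*dt) = 0.978240
Stock lattice S(k, i) with i counting down-moves:
  k=0: S(0,0) = 11.0800
  k=1: S(1,0) = 16.2021; S(1,1) = 7.5772
  k=2: S(2,0) = 23.6921; S(2,1) = 11.0800; S(2,2) = 5.1817
Terminal payoffs V(N, i) = max(K - S_T, 0):
  V(2,0) = 0.000000; V(2,1) = 0.560000; V(2,2) = 6.458256
Backward induction: V(k, i) = exp(-r*dt) * [p * V(k+1, i) + (1-p) * V(k+1, i+1)].
  V(1,0) = exp(-r*dt) * [p*0.000000 + (1-p)*0.560000] = 0.323218
  V(1,1) = exp(-r*dt) * [p*0.560000 + (1-p)*6.458256] = 3.952139
  V(0,0) = exp(-r*dt) * [p*0.323218 + (1-p)*3.952139] = 2.410707


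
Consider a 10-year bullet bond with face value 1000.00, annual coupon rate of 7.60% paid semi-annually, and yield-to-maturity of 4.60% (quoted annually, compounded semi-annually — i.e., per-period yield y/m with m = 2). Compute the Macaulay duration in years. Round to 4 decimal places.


Coupon per period c = face * coupon_rate / m = 38.000000
Periods per year m = 2; per-period yield y/m = 0.023000
Number of cashflows N = 20
Cashflows (t years, CF_t, discount factor 1/(1+y/m)^(m*t), PV):
  t = 0.5000: CF_t = 38.000000, DF = 0.977517, PV = 37.145650
  t = 1.0000: CF_t = 38.000000, DF = 0.955540, PV = 36.310508
  t = 1.5000: CF_t = 38.000000, DF = 0.934056, PV = 35.494143
  t = 2.0000: CF_t = 38.000000, DF = 0.913056, PV = 34.696132
  t = 2.5000: CF_t = 38.000000, DF = 0.892528, PV = 33.916063
  t = 3.0000: CF_t = 38.000000, DF = 0.872461, PV = 33.153531
  t = 3.5000: CF_t = 38.000000, DF = 0.852846, PV = 32.408144
  t = 4.0000: CF_t = 38.000000, DF = 0.833671, PV = 31.679515
  t = 4.5000: CF_t = 38.000000, DF = 0.814928, PV = 30.967268
  t = 5.0000: CF_t = 38.000000, DF = 0.796606, PV = 30.271034
  t = 5.5000: CF_t = 38.000000, DF = 0.778696, PV = 29.590454
  t = 6.0000: CF_t = 38.000000, DF = 0.761189, PV = 28.925175
  t = 6.5000: CF_t = 38.000000, DF = 0.744075, PV = 28.274853
  t = 7.0000: CF_t = 38.000000, DF = 0.727346, PV = 27.639153
  t = 7.5000: CF_t = 38.000000, DF = 0.710993, PV = 27.017745
  t = 8.0000: CF_t = 38.000000, DF = 0.695008, PV = 26.410307
  t = 8.5000: CF_t = 38.000000, DF = 0.679382, PV = 25.816527
  t = 9.0000: CF_t = 38.000000, DF = 0.664108, PV = 25.236097
  t = 9.5000: CF_t = 38.000000, DF = 0.649177, PV = 24.668717
  t = 10.0000: CF_t = 1038.000000, DF = 0.634581, PV = 658.695474
Price P = sum_t PV_t = 1238.316490
Macaulay numerator sum_t t * PV_t:
  t * PV_t at t = 0.5000: 18.572825
  t * PV_t at t = 1.0000: 36.310508
  t * PV_t at t = 1.5000: 53.241215
  t * PV_t at t = 2.0000: 69.392264
  t * PV_t at t = 2.5000: 84.790156
  t * PV_t at t = 3.0000: 99.460594
  t * PV_t at t = 3.5000: 113.428504
  t * PV_t at t = 4.0000: 126.718061
  t * PV_t at t = 4.5000: 139.352706
  t * PV_t at t = 5.0000: 151.355171
  t * PV_t at t = 5.5000: 162.747496
  t * PV_t at t = 6.0000: 173.551049
  t * PV_t at t = 6.5000: 183.786546
  t * PV_t at t = 7.0000: 193.474069
  t * PV_t at t = 7.5000: 202.633084
  t * PV_t at t = 8.0000: 211.282460
  t * PV_t at t = 8.5000: 219.440482
  t * PV_t at t = 9.0000: 227.124874
  t * PV_t at t = 9.5000: 234.352808
  t * PV_t at t = 10.0000: 6586.954739
Macaulay duration D = (sum_t t * PV_t) / P = 9287.969611 / 1238.316490 = 7.500481

Answer: Macaulay duration = 7.5005 years


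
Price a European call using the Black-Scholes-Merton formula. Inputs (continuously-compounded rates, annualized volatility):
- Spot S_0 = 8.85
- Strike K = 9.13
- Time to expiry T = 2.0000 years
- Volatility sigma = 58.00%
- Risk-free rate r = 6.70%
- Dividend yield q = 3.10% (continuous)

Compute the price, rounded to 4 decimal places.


d1 = (ln(S/K) + (r - q + 0.5*sigma^2) * T) / (sigma * sqrt(T)) = 0.45992635
d2 = d1 - sigma * sqrt(T) = -0.36031752
exp(-rT) = 0.87459006; exp(-qT) = 0.93988289
C = S_0 * exp(-qT) * N(d1) - K * exp(-rT) * N(d2)
N(d1) = 0.67721546; N(d2) = 0.35930485
C = 8.8500 * 0.93988289 * 0.67721546 - 9.1300 * 0.87459006 * 0.35930485 = 2.7640

Answer: Price = 2.7640


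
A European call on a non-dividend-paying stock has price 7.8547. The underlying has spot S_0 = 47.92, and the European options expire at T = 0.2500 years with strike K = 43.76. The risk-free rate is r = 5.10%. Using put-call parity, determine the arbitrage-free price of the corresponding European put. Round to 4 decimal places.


Answer: Put price = 3.1403

Derivation:
Put-call parity: C - P = S_0 * exp(-qT) - K * exp(-rT).
S_0 * exp(-qT) = 47.9200 * 1.00000000 = 47.92000000
K * exp(-rT) = 43.7600 * 0.98733094 = 43.20560180
P = C - S*exp(-qT) + K*exp(-rT)
P = 7.8547 - 47.92000000 + 43.20560180 = 3.1403


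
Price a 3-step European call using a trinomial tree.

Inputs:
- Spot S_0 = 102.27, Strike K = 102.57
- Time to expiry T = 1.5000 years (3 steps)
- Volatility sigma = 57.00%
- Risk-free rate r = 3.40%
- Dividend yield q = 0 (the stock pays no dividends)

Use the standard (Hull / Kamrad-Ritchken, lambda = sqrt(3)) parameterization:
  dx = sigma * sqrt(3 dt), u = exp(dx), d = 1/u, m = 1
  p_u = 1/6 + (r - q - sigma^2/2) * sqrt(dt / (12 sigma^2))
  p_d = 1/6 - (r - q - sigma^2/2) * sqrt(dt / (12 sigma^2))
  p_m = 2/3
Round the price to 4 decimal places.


dt = T/N = 0.500000; dx = sigma*sqrt(3*dt) = 0.698105
u = exp(dx) = 2.009939; d = 1/u = 0.497527
p_u = 0.120667, p_m = 0.666667, p_d = 0.212666
Discount per step: exp(-r*dt) = 0.983144
Stock lattice S(k, j) with j the centered position index:
  k=0: S(0,+0) = 102.2700
  k=1: S(1,-1) = 50.8821; S(1,+0) = 102.2700; S(1,+1) = 205.5565
  k=2: S(2,-2) = 25.3153; S(2,-1) = 50.8821; S(2,+0) = 102.2700; S(2,+1) = 205.5565; S(2,+2) = 413.1561
  k=3: S(3,-3) = 12.5950; S(3,-2) = 25.3153; S(3,-1) = 50.8821; S(3,+0) = 102.2700; S(3,+1) = 205.5565; S(3,+2) = 413.1561; S(3,+3) = 830.4188
Terminal payoffs V(N, j) = max(S_T - K, 0):
  V(3,-3) = 0.000000; V(3,-2) = 0.000000; V(3,-1) = 0.000000; V(3,+0) = 0.000000; V(3,+1) = 102.986503; V(3,+2) = 310.586117; V(3,+3) = 727.848761
Backward induction: V(k, j) = exp(-r*dt) * [p_u * V(k+1, j+1) + p_m * V(k+1, j) + p_d * V(k+1, j-1)]
  V(2,-2) = exp(-r*dt) * [p_u*0.000000 + p_m*0.000000 + p_d*0.000000] = 0.000000
  V(2,-1) = exp(-r*dt) * [p_u*0.000000 + p_m*0.000000 + p_d*0.000000] = 0.000000
  V(2,+0) = exp(-r*dt) * [p_u*102.986503 + p_m*0.000000 + p_d*0.000000] = 12.217609
  V(2,+1) = exp(-r*dt) * [p_u*310.586117 + p_m*102.986503 + p_d*0.000000] = 104.346150
  V(2,+2) = exp(-r*dt) * [p_u*727.848761 + p_m*310.586117 + p_d*102.986503] = 311.446715
  V(1,-1) = exp(-r*dt) * [p_u*12.217609 + p_m*0.000000 + p_d*0.000000] = 1.449413
  V(1,+0) = exp(-r*dt) * [p_u*104.346150 + p_m*12.217609 + p_d*0.000000] = 20.386685
  V(1,+1) = exp(-r*dt) * [p_u*311.446715 + p_m*104.346150 + p_d*12.217609] = 107.893873
  V(0,+0) = exp(-r*dt) * [p_u*107.893873 + p_m*20.386685 + p_d*1.449413] = 26.464858

Answer: Price = V(0,0) = 26.4649


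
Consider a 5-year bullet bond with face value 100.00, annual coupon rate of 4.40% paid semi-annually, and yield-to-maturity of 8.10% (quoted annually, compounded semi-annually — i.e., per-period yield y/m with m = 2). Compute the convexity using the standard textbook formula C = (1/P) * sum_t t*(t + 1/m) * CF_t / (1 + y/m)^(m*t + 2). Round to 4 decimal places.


Answer: Convexity = 22.0231

Derivation:
Coupon per period c = face * coupon_rate / m = 2.200000
Periods per year m = 2; per-period yield y/m = 0.040500
Number of cashflows N = 10
Cashflows (t years, CF_t, discount factor 1/(1+y/m)^(m*t), PV):
  t = 0.5000: CF_t = 2.200000, DF = 0.961076, PV = 2.114368
  t = 1.0000: CF_t = 2.200000, DF = 0.923668, PV = 2.032069
  t = 1.5000: CF_t = 2.200000, DF = 0.887715, PV = 1.952974
  t = 2.0000: CF_t = 2.200000, DF = 0.853162, PV = 1.876957
  t = 2.5000: CF_t = 2.200000, DF = 0.819954, PV = 1.803899
  t = 3.0000: CF_t = 2.200000, DF = 0.788039, PV = 1.733685
  t = 3.5000: CF_t = 2.200000, DF = 0.757365, PV = 1.666204
  t = 4.0000: CF_t = 2.200000, DF = 0.727886, PV = 1.601349
  t = 4.5000: CF_t = 2.200000, DF = 0.699554, PV = 1.539019
  t = 5.0000: CF_t = 102.200000, DF = 0.672325, PV = 68.711598
Price P = sum_t PV_t = 85.032122
Convexity numerator sum_t t*(t + 1/m) * CF_t / (1+y/m)^(m*t + 2):
  t = 0.5000: term = 0.976487
  t = 1.0000: term = 2.815436
  t = 1.5000: term = 5.411698
  t = 2.0000: term = 8.668425
  t = 2.5000: term = 12.496528
  t = 3.0000: term = 16.814165
  t = 3.5000: term = 21.546263
  t = 4.0000: term = 26.624064
  t = 4.5000: term = 31.984699
  t = 5.0000: term = 1745.334105
Convexity = (1/P) * sum = 1872.671867 / 85.032122 = 22.023111


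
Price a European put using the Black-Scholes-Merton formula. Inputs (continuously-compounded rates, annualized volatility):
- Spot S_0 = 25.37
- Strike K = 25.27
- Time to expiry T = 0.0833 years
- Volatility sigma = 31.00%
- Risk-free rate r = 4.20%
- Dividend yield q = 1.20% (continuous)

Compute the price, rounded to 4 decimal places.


Answer: Price = 0.8223

Derivation:
d1 = (ln(S/K) + (r - q + 0.5*sigma^2) * T) / (sigma * sqrt(T)) = 0.11680848
d2 = d1 - sigma * sqrt(T) = 0.02733709
exp(-rT) = 0.99650751; exp(-qT) = 0.99900090
P = K * exp(-rT) * N(-d2) - S_0 * exp(-qT) * N(-d1)
N(-d1) = 0.45350591; N(-d2) = 0.48909544
P = 25.2700 * 0.99650751 * 0.48909544 - 25.3700 * 0.99900090 * 0.45350591 = 0.8223


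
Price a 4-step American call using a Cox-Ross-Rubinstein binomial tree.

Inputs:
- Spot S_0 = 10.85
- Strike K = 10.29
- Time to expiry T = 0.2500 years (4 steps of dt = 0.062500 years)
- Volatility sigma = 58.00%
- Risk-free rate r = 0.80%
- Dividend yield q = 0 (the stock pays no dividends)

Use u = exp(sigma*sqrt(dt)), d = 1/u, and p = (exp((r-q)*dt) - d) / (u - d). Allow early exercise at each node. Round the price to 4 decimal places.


Answer: Price = V(0,0) = 1.5399

Derivation:
dt = T/N = 0.062500
u = exp(sigma*sqrt(dt)) = 1.156040; d = 1/u = 0.865022
p = (exp((r-q)*dt) - d) / (u - d) = 0.465532
Discount per step: exp(-r*dt) = 0.999500
Stock lattice S(k, i) with i counting down-moves:
  k=0: S(0,0) = 10.8500
  k=1: S(1,0) = 12.5430; S(1,1) = 9.3855
  k=2: S(2,0) = 14.5002; S(2,1) = 10.8500; S(2,2) = 8.1187
  k=3: S(3,0) = 16.7628; S(3,1) = 12.5430; S(3,2) = 9.3855; S(3,3) = 7.0228
  k=4: S(4,0) = 19.3785; S(4,1) = 14.5002; S(4,2) = 10.8500; S(4,3) = 8.1187; S(4,4) = 6.0749
Terminal payoffs V(N, i) = max(S_T - K, 0):
  V(4,0) = 9.088517; V(4,1) = 4.210238; V(4,2) = 0.560000; V(4,3) = 0.000000; V(4,4) = 0.000000
Backward induction: V(k, i) = exp(-r*dt) * [p * V(k+1, i) + (1-p) * V(k+1, i+1)]; then take max(V_cont, immediate exercise) for American.
  V(3,0) = exp(-r*dt) * [p*9.088517 + (1-p)*4.210238] = 6.477993; exercise = 6.472849; V(3,0) = max -> 6.477993
  V(3,1) = exp(-r*dt) * [p*4.210238 + (1-p)*0.560000] = 2.258173; exercise = 2.253029; V(3,1) = max -> 2.258173
  V(3,2) = exp(-r*dt) * [p*0.560000 + (1-p)*0.000000] = 0.260568; exercise = 0.000000; V(3,2) = max -> 0.260568
  V(3,3) = exp(-r*dt) * [p*0.000000 + (1-p)*0.000000] = 0.000000; exercise = 0.000000; V(3,3) = max -> 0.000000
  V(2,0) = exp(-r*dt) * [p*6.477993 + (1-p)*2.258173] = 4.220523; exercise = 4.210238; V(2,0) = max -> 4.220523
  V(2,1) = exp(-r*dt) * [p*2.258173 + (1-p)*0.260568] = 1.189922; exercise = 0.560000; V(2,1) = max -> 1.189922
  V(2,2) = exp(-r*dt) * [p*0.260568 + (1-p)*0.000000] = 0.121242; exercise = 0.000000; V(2,2) = max -> 0.121242
  V(1,0) = exp(-r*dt) * [p*4.220523 + (1-p)*1.189922] = 2.599463; exercise = 2.253029; V(1,0) = max -> 2.599463
  V(1,1) = exp(-r*dt) * [p*1.189922 + (1-p)*0.121242] = 0.618437; exercise = 0.000000; V(1,1) = max -> 0.618437
  V(0,0) = exp(-r*dt) * [p*2.599463 + (1-p)*0.618437] = 1.539898; exercise = 0.560000; V(0,0) = max -> 1.539898


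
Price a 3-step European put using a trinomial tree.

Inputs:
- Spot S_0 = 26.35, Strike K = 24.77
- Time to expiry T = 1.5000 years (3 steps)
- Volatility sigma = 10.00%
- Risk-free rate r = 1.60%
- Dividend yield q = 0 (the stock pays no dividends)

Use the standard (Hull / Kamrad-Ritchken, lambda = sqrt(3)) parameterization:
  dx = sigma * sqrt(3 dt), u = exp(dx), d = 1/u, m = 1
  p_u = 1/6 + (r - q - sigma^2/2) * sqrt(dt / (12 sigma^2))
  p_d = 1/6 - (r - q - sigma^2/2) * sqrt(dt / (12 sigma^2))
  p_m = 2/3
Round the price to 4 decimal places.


Answer: Price = V(0,0) = 0.4778

Derivation:
dt = T/N = 0.500000; dx = sigma*sqrt(3*dt) = 0.122474
u = exp(dx) = 1.130290; d = 1/u = 0.884728
p_u = 0.189120, p_m = 0.666667, p_d = 0.144213
Discount per step: exp(-r*dt) = 0.992032
Stock lattice S(k, j) with j the centered position index:
  k=0: S(0,+0) = 26.3500
  k=1: S(1,-1) = 23.3126; S(1,+0) = 26.3500; S(1,+1) = 29.7831
  k=2: S(2,-2) = 20.6253; S(2,-1) = 23.3126; S(2,+0) = 26.3500; S(2,+1) = 29.7831; S(2,+2) = 33.6636
  k=3: S(3,-3) = 18.2478; S(3,-2) = 20.6253; S(3,-1) = 23.3126; S(3,+0) = 26.3500; S(3,+1) = 29.7831; S(3,+2) = 33.6636; S(3,+3) = 38.0496
Terminal payoffs V(N, j) = max(K - S_T, 0):
  V(3,-3) = 6.522195; V(3,-2) = 4.144683; V(3,-1) = 1.457405; V(3,+0) = 0.000000; V(3,+1) = 0.000000; V(3,+2) = 0.000000; V(3,+3) = 0.000000
Backward induction: V(k, j) = exp(-r*dt) * [p_u * V(k+1, j+1) + p_m * V(k+1, j) + p_d * V(k+1, j-1)]
  V(2,-2) = exp(-r*dt) * [p_u*1.457405 + p_m*4.144683 + p_d*6.522195] = 3.947625
  V(2,-1) = exp(-r*dt) * [p_u*0.000000 + p_m*1.457405 + p_d*4.144683] = 1.556816
  V(2,+0) = exp(-r*dt) * [p_u*0.000000 + p_m*0.000000 + p_d*1.457405] = 0.208502
  V(2,+1) = exp(-r*dt) * [p_u*0.000000 + p_m*0.000000 + p_d*0.000000] = 0.000000
  V(2,+2) = exp(-r*dt) * [p_u*0.000000 + p_m*0.000000 + p_d*0.000000] = 0.000000
  V(1,-1) = exp(-r*dt) * [p_u*0.208502 + p_m*1.556816 + p_d*3.947625] = 1.633488
  V(1,+0) = exp(-r*dt) * [p_u*0.000000 + p_m*0.208502 + p_d*1.556816] = 0.360618
  V(1,+1) = exp(-r*dt) * [p_u*0.000000 + p_m*0.000000 + p_d*0.208502] = 0.029829
  V(0,+0) = exp(-r*dt) * [p_u*0.029829 + p_m*0.360618 + p_d*1.633488] = 0.477786


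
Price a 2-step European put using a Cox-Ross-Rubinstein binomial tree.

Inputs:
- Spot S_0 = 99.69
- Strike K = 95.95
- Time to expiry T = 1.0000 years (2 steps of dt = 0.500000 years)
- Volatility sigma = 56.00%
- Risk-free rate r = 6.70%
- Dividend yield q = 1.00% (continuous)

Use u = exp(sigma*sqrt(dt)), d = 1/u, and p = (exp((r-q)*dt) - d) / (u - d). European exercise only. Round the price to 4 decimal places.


dt = T/N = 0.500000
u = exp(sigma*sqrt(dt)) = 1.485839; d = 1/u = 0.673020
p = (exp((r-q)*dt) - d) / (u - d) = 0.437846
Discount per step: exp(-r*dt) = 0.967055
Stock lattice S(k, i) with i counting down-moves:
  k=0: S(0,0) = 99.6900
  k=1: S(1,0) = 148.1233; S(1,1) = 67.0934
  k=2: S(2,0) = 220.0874; S(2,1) = 99.6900; S(2,2) = 45.1552
Terminal payoffs V(N, i) = max(K - S_T, 0):
  V(2,0) = 0.000000; V(2,1) = 0.000000; V(2,2) = 50.794785
Backward induction: V(k, i) = exp(-r*dt) * [p * V(k+1, i) + (1-p) * V(k+1, i+1)].
  V(1,0) = exp(-r*dt) * [p*0.000000 + (1-p)*0.000000] = 0.000000
  V(1,1) = exp(-r*dt) * [p*0.000000 + (1-p)*50.794785] = 27.613751
  V(0,0) = exp(-r*dt) * [p*0.000000 + (1-p)*27.613751] = 15.011763

Answer: Price = V(0,0) = 15.0118


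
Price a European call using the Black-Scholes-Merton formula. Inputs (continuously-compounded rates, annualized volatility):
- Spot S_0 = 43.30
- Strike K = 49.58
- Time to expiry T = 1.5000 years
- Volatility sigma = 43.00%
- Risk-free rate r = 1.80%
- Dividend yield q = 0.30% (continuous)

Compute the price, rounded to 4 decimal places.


Answer: Price = 7.1233

Derivation:
d1 = (ln(S/K) + (r - q + 0.5*sigma^2) * T) / (sigma * sqrt(T)) = 0.04887607
d2 = d1 - sigma * sqrt(T) = -0.47776422
exp(-rT) = 0.97336124; exp(-qT) = 0.99551011
C = S_0 * exp(-qT) * N(d1) - K * exp(-rT) * N(d2)
N(d1) = 0.51949097; N(d2) = 0.31640901
C = 43.3000 * 0.99551011 * 0.51949097 - 49.5800 * 0.97336124 * 0.31640901 = 7.1233


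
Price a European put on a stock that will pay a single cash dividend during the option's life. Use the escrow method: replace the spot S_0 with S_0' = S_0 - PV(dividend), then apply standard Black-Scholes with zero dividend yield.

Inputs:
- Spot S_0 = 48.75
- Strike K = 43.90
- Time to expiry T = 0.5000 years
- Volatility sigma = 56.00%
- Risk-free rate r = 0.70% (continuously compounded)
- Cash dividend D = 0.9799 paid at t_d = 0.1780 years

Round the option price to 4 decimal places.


Answer: Price = 5.3436

Derivation:
PV(D) = D * exp(-r * t_d) = 0.9799 * 0.99875478 = 0.97867980
S_0' = S_0 - PV(D) = 48.7500 - 0.97867980 = 47.77132020
d1 = (ln(S_0'/K) + (r + sigma^2/2)*T) / (sigma*sqrt(T)) = 0.42025160
d2 = d1 - sigma*sqrt(T) = 0.02427180
exp(-rT) = 0.99650612
N(-d1) = 0.33715083; N(-d2) = 0.49031790
P = K * exp(-rT) * N(-d2) - S_0' * N(-d1) = 43.9000 * 0.99650612 * 0.49031790 - 47.77132020 * 0.33715083 = 5.3436


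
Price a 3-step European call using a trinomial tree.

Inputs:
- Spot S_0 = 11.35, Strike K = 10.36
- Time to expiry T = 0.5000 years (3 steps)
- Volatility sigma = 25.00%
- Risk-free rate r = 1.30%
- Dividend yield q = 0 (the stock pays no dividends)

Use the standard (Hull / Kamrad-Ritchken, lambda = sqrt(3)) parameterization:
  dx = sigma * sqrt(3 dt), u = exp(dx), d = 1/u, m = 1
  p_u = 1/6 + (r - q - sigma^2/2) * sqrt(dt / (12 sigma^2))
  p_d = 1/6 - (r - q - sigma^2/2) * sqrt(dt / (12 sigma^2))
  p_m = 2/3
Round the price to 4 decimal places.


Answer: Price = V(0,0) = 1.4320

Derivation:
dt = T/N = 0.166667; dx = sigma*sqrt(3*dt) = 0.176777
u = exp(dx) = 1.193365; d = 1/u = 0.837967
p_u = 0.158064, p_m = 0.666667, p_d = 0.175270
Discount per step: exp(-r*dt) = 0.997836
Stock lattice S(k, j) with j the centered position index:
  k=0: S(0,+0) = 11.3500
  k=1: S(1,-1) = 9.5109; S(1,+0) = 11.3500; S(1,+1) = 13.5447
  k=2: S(2,-2) = 7.9698; S(2,-1) = 9.5109; S(2,+0) = 11.3500; S(2,+1) = 13.5447; S(2,+2) = 16.1638
  k=3: S(3,-3) = 6.6785; S(3,-2) = 7.9698; S(3,-1) = 9.5109; S(3,+0) = 11.3500; S(3,+1) = 13.5447; S(3,+2) = 16.1638; S(3,+3) = 19.2892
Terminal payoffs V(N, j) = max(S_T - K, 0):
  V(3,-3) = 0.000000; V(3,-2) = 0.000000; V(3,-1) = 0.000000; V(3,+0) = 0.990000; V(3,+1) = 3.184688; V(3,+2) = 5.803751; V(3,+3) = 8.929248
Backward induction: V(k, j) = exp(-r*dt) * [p_u * V(k+1, j+1) + p_m * V(k+1, j) + p_d * V(k+1, j-1)]
  V(2,-2) = exp(-r*dt) * [p_u*0.000000 + p_m*0.000000 + p_d*0.000000] = 0.000000
  V(2,-1) = exp(-r*dt) * [p_u*0.990000 + p_m*0.000000 + p_d*0.000000] = 0.156144
  V(2,+0) = exp(-r*dt) * [p_u*3.184688 + p_m*0.990000 + p_d*0.000000] = 1.160865
  V(2,+1) = exp(-r*dt) * [p_u*5.803751 + p_m*3.184688 + p_d*0.990000] = 3.207048
  V(2,+2) = exp(-r*dt) * [p_u*8.929248 + p_m*5.803751 + p_d*3.184688] = 5.826098
  V(1,-1) = exp(-r*dt) * [p_u*1.160865 + p_m*0.156144 + p_d*0.000000] = 0.286964
  V(1,+0) = exp(-r*dt) * [p_u*3.207048 + p_m*1.160865 + p_d*0.156144] = 1.305363
  V(1,+1) = exp(-r*dt) * [p_u*5.826098 + p_m*3.207048 + p_d*1.160865] = 3.255329
  V(0,+0) = exp(-r*dt) * [p_u*3.255329 + p_m*1.305363 + p_d*0.286964] = 1.431981
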